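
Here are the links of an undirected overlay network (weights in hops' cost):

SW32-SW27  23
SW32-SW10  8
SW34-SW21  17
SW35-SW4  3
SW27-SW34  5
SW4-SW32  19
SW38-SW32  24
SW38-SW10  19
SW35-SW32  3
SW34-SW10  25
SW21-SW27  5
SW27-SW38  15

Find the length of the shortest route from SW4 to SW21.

Running Dijkstra from SW4:
SW4: 0
SW35: 3  (via SW4)
SW32: 6  (via SW35)
SW10: 14  (via SW32)
SW27: 29  (via SW32)
SW38: 30  (via SW32)
SW21: 34  (via SW27)
Shortest route: SW4 → SW35 → SW32 → SW27 → SW21 = 34 hops' cost.

34 hops' cost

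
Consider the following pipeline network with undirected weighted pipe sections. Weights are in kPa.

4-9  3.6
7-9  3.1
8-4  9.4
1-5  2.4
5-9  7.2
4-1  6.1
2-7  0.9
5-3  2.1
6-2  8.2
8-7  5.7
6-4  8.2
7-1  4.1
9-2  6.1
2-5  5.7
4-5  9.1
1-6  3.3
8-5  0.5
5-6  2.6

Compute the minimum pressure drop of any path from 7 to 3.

Candidate routes:
7 - 8 - 5 - 3: 5.7+0.5+2.1 = 8.3
7 - 1 - 5 - 3: 4.1+2.4+2.1 = 8.6
Cheapest is 7 - 8 - 5 - 3 at 8.3 kPa.

8.3 kPa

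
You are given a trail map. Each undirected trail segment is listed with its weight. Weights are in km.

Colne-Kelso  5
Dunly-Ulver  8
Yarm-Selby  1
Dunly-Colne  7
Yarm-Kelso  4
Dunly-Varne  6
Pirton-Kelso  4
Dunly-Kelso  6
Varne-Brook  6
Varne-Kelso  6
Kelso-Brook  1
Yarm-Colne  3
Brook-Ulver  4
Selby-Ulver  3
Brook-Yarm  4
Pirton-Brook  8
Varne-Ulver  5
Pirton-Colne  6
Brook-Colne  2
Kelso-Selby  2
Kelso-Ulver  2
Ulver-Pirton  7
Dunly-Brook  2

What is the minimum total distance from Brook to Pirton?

5 km

Shortest distances from Brook:
Brook: 0
Kelso: 1  (via Brook)
Colne: 2  (via Brook)
Dunly: 2  (via Brook)
Selby: 3  (via Kelso)
Ulver: 3  (via Kelso)
Yarm: 4  (via Brook)
Pirton: 5  (via Kelso)
Shortest route: Brook–Kelso–Pirton = 5 km.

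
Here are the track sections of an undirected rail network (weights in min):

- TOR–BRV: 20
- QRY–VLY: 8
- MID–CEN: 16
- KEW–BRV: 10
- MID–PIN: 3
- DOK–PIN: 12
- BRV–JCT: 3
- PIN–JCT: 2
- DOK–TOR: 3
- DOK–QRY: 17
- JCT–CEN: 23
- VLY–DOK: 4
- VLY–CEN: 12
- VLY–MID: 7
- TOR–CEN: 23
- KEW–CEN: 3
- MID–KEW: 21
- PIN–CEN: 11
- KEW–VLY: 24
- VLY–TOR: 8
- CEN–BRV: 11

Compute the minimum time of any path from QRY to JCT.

Candidate routes:
QRY - VLY - MID - PIN - JCT: 8+7+3+2 = 20
QRY - VLY - DOK - PIN - JCT: 8+4+12+2 = 26
Cheapest is QRY - VLY - MID - PIN - JCT at 20 min.

20 min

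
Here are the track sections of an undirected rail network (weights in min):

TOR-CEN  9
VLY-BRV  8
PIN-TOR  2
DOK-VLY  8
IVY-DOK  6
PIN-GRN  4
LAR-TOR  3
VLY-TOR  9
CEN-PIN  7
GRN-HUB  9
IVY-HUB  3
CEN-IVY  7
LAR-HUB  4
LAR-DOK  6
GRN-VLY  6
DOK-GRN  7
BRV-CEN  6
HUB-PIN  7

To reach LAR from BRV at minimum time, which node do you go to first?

Compare a few routes:
BRV → VLY → TOR → LAR: 8+9+3 = 20
BRV → CEN → TOR → LAR: 6+9+3 = 18
Cheapest is BRV → CEN → TOR → LAR at 18 min.
So from BRV the first move is to CEN.

CEN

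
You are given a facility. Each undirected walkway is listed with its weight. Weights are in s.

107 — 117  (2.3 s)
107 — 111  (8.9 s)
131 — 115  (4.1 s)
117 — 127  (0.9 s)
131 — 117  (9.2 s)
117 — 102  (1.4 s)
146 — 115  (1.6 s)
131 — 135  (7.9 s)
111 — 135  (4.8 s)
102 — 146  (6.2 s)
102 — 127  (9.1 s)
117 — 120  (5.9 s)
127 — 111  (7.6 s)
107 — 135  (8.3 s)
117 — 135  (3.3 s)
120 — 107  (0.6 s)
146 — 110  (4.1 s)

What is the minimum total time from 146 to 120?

Compare a few routes:
146 - 102 - 117 - 120: 6.2+1.4+5.9 = 13.5
146 - 102 - 117 - 107 - 120: 6.2+1.4+2.3+0.6 = 10.5
146 - 115 - 131 - 117 - 107 - 120: 1.6+4.1+9.2+2.3+0.6 = 17.8
Cheapest is 146 - 102 - 117 - 107 - 120 at 10.5 s.

10.5 s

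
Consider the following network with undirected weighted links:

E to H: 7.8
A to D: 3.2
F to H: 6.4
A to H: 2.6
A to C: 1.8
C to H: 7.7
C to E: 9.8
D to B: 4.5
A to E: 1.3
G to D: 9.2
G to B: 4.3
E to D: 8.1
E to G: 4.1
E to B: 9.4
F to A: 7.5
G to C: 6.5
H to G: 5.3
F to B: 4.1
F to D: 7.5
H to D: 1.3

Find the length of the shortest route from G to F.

8.4

Running Dijkstra from G:
G: 0
E: 4.1  (via G)
B: 4.3  (via G)
H: 5.3  (via G)
A: 5.4  (via E)
C: 6.5  (via G)
D: 6.6  (via H)
F: 8.4  (via B)
Shortest route: G–B–F = 8.4.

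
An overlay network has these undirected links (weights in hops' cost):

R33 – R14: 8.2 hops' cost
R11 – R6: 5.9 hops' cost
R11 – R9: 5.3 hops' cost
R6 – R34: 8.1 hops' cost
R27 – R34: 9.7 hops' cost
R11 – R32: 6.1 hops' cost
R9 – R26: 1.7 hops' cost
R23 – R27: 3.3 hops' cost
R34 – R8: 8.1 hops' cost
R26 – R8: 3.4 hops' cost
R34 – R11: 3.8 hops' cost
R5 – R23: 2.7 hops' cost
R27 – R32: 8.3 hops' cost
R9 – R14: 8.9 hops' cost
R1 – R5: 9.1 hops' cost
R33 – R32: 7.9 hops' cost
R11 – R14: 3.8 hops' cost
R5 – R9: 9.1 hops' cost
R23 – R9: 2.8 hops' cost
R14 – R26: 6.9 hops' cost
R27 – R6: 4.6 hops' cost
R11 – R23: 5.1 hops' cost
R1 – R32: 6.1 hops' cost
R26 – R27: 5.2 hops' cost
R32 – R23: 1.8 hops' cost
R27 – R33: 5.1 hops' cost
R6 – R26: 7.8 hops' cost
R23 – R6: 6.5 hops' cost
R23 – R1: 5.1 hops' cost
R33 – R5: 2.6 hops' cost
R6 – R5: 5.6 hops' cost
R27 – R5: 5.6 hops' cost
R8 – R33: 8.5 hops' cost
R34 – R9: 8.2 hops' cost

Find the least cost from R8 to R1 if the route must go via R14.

24.3 hops' cost

Shortest R8→R14: R8 → R26 → R14 = 10.3
Best R14 to R1: R14 → R11 → R23 → R1 costing 14
Total via R14: 10.3 + 14 = 24.3 hops' cost.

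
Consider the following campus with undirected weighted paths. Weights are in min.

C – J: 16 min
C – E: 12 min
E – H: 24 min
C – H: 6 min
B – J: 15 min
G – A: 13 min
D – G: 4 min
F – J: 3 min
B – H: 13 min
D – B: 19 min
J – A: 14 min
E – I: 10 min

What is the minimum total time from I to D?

60 min

Running Dijkstra from I:
I: 0
E: 10  (via I)
C: 22  (via E)
H: 28  (via C)
J: 38  (via C)
B: 41  (via H)
F: 41  (via J)
A: 52  (via J)
D: 60  (via B)
Shortest route: I–E–C–H–B–D = 60 min.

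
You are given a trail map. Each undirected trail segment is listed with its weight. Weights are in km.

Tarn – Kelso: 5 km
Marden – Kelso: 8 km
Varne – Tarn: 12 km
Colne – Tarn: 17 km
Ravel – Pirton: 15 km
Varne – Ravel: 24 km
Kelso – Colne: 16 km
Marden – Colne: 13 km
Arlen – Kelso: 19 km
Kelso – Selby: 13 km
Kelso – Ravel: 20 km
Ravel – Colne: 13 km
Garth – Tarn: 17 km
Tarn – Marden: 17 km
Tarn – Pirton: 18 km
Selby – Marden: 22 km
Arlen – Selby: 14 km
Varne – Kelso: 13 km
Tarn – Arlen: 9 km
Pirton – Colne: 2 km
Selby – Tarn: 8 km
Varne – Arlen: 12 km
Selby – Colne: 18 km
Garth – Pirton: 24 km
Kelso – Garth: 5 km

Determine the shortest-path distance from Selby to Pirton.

Shortest distances from Selby:
Selby: 0
Tarn: 8  (via Selby)
Kelso: 13  (via Selby)
Arlen: 14  (via Selby)
Garth: 18  (via Kelso)
Colne: 18  (via Selby)
Varne: 20  (via Tarn)
Pirton: 20  (via Colne)
Shortest route: Selby → Colne → Pirton = 20 km.

20 km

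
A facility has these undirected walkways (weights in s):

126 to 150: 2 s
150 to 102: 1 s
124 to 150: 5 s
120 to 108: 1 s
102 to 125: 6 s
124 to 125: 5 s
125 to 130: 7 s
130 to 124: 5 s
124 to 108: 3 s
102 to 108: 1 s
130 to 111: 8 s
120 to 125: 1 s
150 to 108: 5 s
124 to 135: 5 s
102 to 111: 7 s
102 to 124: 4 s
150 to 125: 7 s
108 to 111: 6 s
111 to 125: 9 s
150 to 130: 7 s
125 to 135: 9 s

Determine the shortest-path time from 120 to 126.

5 s

Candidate routes:
120 → 108 → 102 → 150 → 126: 1+1+1+2 = 5
120 → 108 → 150 → 126: 1+5+2 = 8
120 → 125 → 102 → 150 → 126: 1+6+1+2 = 10
120 → 125 → 150 → 126: 1+7+2 = 10
The minimum is 5 s via 120 → 108 → 102 → 150 → 126.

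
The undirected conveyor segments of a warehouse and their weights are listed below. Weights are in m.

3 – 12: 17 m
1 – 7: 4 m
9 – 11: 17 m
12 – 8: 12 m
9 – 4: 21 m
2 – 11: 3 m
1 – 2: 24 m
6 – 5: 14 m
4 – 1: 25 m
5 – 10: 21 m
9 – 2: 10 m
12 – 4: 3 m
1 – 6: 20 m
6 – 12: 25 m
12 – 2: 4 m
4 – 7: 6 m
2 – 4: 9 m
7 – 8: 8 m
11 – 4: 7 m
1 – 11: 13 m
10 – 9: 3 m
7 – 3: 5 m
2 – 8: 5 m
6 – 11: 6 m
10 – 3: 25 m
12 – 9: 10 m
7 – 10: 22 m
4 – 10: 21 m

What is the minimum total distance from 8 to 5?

28 m

Candidate routes:
8 - 2 - 9 - 10 - 5: 5+10+3+21 = 39
8 - 2 - 11 - 6 - 5: 5+3+6+14 = 28
8 - 2 - 12 - 4 - 11 - 6 - 5: 5+4+3+7+6+14 = 39
Cheapest is 8 - 2 - 11 - 6 - 5 at 28 m.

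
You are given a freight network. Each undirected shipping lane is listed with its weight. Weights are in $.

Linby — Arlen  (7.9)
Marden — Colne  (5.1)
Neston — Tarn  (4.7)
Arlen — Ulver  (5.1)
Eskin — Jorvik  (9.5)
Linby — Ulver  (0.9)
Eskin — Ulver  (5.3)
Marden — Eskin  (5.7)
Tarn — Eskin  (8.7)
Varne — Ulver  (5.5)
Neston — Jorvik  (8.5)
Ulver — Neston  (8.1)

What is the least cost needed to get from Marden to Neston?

$19.1

Running Dijkstra from Marden:
Marden: 0
Colne: 5.1  (via Marden)
Eskin: 5.7  (via Marden)
Ulver: 11  (via Eskin)
Linby: 11.9  (via Ulver)
Tarn: 14.4  (via Eskin)
Jorvik: 15.2  (via Eskin)
Arlen: 16.1  (via Ulver)
Varne: 16.5  (via Ulver)
Neston: 19.1  (via Ulver)
Shortest route: Marden–Eskin–Ulver–Neston = $19.1.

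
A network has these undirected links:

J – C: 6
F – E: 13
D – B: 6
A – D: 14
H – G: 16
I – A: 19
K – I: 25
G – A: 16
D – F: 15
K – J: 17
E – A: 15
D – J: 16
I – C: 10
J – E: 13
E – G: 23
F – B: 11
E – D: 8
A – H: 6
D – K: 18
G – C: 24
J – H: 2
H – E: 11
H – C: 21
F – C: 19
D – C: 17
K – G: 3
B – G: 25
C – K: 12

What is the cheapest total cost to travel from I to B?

33

Settle nodes by increasing distance from I:
I: 0
C: 10  (via I)
J: 16  (via C)
H: 18  (via J)
A: 19  (via I)
K: 22  (via C)
G: 25  (via K)
D: 27  (via C)
E: 29  (via J)
F: 29  (via C)
B: 33  (via D)
Shortest route: I–C–D–B = 33.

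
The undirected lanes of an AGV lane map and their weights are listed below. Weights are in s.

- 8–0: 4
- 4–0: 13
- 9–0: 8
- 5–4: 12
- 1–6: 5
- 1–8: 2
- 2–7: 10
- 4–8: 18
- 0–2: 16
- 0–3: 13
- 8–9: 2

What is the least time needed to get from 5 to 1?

31 s

Running Dijkstra from 5:
5: 0
4: 12  (via 5)
0: 25  (via 4)
8: 29  (via 0)
1: 31  (via 8)
Shortest route: 5 → 4 → 0 → 8 → 1 = 31 s.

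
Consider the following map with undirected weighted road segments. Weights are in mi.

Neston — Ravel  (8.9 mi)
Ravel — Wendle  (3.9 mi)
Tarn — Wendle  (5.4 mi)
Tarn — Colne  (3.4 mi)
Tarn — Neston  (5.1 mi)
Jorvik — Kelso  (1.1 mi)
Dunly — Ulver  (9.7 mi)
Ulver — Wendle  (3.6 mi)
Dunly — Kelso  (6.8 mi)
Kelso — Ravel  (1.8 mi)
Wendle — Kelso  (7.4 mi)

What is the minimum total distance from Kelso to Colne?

14.5 mi

Settle nodes by increasing distance from Kelso:
Kelso: 0
Jorvik: 1.1  (via Kelso)
Ravel: 1.8  (via Kelso)
Wendle: 5.7  (via Ravel)
Dunly: 6.8  (via Kelso)
Ulver: 9.3  (via Wendle)
Neston: 10.7  (via Ravel)
Tarn: 11.1  (via Wendle)
Colne: 14.5  (via Tarn)
Shortest route: Kelso → Ravel → Wendle → Tarn → Colne = 14.5 mi.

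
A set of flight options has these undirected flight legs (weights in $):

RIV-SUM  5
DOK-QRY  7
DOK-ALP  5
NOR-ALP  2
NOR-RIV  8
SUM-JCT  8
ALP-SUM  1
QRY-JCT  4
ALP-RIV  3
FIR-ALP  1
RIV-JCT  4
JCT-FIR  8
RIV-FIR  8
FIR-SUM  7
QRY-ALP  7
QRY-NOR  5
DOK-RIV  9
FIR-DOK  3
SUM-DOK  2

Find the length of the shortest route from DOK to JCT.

Running Dijkstra from DOK:
DOK: 0
SUM: 2  (via DOK)
FIR: 3  (via DOK)
ALP: 3  (via SUM)
NOR: 5  (via ALP)
RIV: 6  (via ALP)
QRY: 7  (via DOK)
JCT: 10  (via SUM)
Shortest route: DOK → SUM → JCT = $10.

$10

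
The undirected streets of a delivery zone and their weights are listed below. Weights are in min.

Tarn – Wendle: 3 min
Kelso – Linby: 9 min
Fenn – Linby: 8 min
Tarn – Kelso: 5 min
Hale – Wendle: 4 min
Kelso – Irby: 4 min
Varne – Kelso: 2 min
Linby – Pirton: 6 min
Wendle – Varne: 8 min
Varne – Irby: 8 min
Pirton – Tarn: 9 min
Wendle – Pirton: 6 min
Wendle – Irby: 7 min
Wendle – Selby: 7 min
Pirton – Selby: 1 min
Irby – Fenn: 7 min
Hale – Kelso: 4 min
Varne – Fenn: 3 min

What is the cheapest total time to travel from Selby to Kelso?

Shortest distances from Selby:
Selby: 0
Pirton: 1  (via Selby)
Wendle: 7  (via Selby)
Linby: 7  (via Pirton)
Tarn: 10  (via Pirton)
Hale: 11  (via Wendle)
Irby: 14  (via Wendle)
Fenn: 15  (via Linby)
Varne: 15  (via Wendle)
Kelso: 15  (via Tarn)
Shortest route: Selby → Pirton → Tarn → Kelso = 15 min.

15 min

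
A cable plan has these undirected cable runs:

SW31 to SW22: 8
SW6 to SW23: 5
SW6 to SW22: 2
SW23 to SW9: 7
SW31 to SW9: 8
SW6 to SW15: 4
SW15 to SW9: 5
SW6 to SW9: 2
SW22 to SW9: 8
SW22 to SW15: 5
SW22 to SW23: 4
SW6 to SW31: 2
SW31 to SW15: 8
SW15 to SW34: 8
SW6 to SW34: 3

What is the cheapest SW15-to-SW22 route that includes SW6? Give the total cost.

Shortest SW15→SW6: SW15–SW6 = 4
Shortest SW6→SW22: SW6–SW22 = 2
Total via SW6: 4 + 2 = 6.

6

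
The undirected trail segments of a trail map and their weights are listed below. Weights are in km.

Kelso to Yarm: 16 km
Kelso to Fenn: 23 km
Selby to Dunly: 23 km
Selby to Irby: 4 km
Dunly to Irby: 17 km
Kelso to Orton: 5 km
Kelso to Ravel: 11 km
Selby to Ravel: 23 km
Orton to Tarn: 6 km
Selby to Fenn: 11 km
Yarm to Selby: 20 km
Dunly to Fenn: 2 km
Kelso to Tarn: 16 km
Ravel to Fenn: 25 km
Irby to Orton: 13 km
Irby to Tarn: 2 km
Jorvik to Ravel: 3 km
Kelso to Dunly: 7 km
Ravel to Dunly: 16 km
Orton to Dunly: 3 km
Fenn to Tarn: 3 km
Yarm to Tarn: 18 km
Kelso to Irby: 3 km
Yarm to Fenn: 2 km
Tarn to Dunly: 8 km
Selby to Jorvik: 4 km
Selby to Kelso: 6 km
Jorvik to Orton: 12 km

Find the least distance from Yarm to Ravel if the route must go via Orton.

Shortest Yarm→Orton: Yarm–Fenn–Dunly–Orton = 7
Shortest Orton→Ravel: Orton–Jorvik–Ravel = 15
Total via Orton: 7 + 15 = 22 km.

22 km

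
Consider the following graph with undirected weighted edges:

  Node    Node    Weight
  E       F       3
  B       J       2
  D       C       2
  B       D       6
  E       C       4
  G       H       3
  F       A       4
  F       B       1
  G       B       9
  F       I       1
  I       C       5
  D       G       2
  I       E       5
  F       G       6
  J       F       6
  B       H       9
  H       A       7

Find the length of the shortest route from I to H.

Shortest distances from I:
I: 0
F: 1  (via I)
B: 2  (via F)
E: 4  (via F)
J: 4  (via B)
A: 5  (via F)
C: 5  (via I)
D: 7  (via C)
G: 7  (via F)
H: 10  (via G)
Shortest route: I–F–G–H = 10.

10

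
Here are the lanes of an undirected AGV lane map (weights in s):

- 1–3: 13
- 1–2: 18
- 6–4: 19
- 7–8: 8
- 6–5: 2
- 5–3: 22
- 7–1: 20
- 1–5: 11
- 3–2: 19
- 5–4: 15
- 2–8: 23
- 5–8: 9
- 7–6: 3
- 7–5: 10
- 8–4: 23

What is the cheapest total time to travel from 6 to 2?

Enumerating some paths:
6 → 5 → 1 → 2: 2+11+18 = 31
6 → 7 → 8 → 2: 3+8+23 = 34
6 → 5 → 8 → 2: 2+9+23 = 34
Cheapest is 6 → 5 → 1 → 2 at 31 s.

31 s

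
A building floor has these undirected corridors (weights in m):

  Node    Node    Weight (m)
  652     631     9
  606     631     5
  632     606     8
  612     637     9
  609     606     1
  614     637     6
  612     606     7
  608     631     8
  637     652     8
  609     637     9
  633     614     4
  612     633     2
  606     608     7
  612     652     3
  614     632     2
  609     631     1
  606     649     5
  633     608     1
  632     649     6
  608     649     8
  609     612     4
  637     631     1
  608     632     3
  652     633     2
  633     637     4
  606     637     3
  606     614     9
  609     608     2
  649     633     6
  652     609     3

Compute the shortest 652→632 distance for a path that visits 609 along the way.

Best 652 to 609: 652 → 609 costing 3
Shortest 609→632: 609 → 608 → 632 = 5
Total via 609: 3 + 5 = 8 m.

8 m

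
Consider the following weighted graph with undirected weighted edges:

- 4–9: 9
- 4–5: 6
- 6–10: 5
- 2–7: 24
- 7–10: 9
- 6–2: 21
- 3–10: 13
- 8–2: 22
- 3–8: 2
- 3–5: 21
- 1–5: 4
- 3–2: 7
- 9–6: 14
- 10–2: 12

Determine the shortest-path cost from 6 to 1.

33

Shortest distances from 6:
6: 0
10: 5  (via 6)
7: 14  (via 10)
9: 14  (via 6)
2: 17  (via 10)
3: 18  (via 10)
8: 20  (via 3)
4: 23  (via 9)
5: 29  (via 4)
1: 33  (via 5)
Shortest route: 6–9–4–5–1 = 33.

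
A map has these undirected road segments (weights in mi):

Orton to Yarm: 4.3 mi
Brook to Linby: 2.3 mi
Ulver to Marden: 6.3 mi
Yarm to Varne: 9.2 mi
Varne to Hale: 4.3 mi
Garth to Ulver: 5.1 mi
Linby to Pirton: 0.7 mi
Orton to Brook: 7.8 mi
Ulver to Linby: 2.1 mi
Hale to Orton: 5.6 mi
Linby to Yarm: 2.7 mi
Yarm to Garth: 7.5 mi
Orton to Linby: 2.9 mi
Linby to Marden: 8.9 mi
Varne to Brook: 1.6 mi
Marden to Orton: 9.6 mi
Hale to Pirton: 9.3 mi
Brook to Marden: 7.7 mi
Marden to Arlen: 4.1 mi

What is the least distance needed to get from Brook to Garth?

Running Dijkstra from Brook:
Brook: 0
Varne: 1.6  (via Brook)
Linby: 2.3  (via Brook)
Pirton: 3  (via Linby)
Ulver: 4.4  (via Linby)
Yarm: 5  (via Linby)
Orton: 5.2  (via Linby)
Hale: 5.9  (via Varne)
Marden: 7.7  (via Brook)
Garth: 9.5  (via Ulver)
Shortest route: Brook–Linby–Ulver–Garth = 9.5 mi.

9.5 mi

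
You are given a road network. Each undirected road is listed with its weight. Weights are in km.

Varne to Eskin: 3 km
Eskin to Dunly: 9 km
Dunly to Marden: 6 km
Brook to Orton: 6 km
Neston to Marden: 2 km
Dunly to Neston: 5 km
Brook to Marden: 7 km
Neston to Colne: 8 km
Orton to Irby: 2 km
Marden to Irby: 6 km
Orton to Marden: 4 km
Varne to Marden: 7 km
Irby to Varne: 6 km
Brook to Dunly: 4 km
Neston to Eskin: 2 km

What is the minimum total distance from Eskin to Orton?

8 km

Candidate routes:
Eskin → Neston → Marden → Orton: 2+2+4 = 8
Eskin → Varne → Irby → Orton: 3+6+2 = 11
The minimum is 8 km via Eskin → Neston → Marden → Orton.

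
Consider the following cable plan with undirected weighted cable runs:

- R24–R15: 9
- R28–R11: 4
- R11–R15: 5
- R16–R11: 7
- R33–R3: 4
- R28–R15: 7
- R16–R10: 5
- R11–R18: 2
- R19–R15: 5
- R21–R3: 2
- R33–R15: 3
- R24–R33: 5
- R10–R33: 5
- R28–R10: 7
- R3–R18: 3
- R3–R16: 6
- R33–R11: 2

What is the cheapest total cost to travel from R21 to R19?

14

Compare a few routes:
R21 - R3 - R18 - R11 - R33 - R15 - R19: 2+3+2+2+3+5 = 17
R21 - R3 - R18 - R11 - R15 - R19: 2+3+2+5+5 = 17
R21 - R3 - R33 - R15 - R19: 2+4+3+5 = 14
The minimum is 14 via R21 - R3 - R33 - R15 - R19.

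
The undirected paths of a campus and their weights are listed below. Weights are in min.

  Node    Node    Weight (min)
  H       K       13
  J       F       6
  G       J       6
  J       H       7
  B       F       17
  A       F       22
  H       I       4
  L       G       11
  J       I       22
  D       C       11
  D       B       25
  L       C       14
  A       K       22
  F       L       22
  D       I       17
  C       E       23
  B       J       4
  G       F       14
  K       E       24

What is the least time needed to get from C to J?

Shortest distances from C:
C: 0
D: 11  (via C)
L: 14  (via C)
E: 23  (via C)
G: 25  (via L)
I: 28  (via D)
J: 31  (via G)
Shortest route: C–L–G–J = 31 min.

31 min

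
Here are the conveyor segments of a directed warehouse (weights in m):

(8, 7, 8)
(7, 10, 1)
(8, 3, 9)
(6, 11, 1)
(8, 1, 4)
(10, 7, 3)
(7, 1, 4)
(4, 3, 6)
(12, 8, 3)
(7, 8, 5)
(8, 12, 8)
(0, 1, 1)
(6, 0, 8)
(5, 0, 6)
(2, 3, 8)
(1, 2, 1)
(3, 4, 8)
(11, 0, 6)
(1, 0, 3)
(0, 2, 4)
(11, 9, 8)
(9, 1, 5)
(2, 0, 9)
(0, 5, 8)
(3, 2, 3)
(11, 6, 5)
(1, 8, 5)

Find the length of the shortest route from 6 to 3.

Shortest distances from 6:
6: 0
11: 1  (via 6)
0: 7  (via 11)
1: 8  (via 0)
2: 9  (via 1)
9: 9  (via 11)
8: 13  (via 1)
5: 15  (via 0)
3: 17  (via 2)
Shortest route: 6–11–0–1–2–3 = 17 m.

17 m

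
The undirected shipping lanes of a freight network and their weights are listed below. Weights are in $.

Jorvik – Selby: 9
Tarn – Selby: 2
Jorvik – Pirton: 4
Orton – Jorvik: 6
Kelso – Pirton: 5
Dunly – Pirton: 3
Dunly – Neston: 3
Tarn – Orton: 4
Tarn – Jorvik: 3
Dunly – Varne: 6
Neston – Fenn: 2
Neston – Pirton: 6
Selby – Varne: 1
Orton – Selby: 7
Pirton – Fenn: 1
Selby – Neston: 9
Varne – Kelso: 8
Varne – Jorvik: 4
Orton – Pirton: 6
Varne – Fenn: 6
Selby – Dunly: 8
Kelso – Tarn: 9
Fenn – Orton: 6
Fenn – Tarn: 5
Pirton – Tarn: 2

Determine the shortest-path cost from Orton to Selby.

$6

Enumerating some paths:
Orton → Selby: 7 = 7
Orton → Tarn → Selby: 4+2 = 6
Orton → Pirton → Tarn → Selby: 6+2+2 = 10
Cheapest is Orton → Tarn → Selby at $6.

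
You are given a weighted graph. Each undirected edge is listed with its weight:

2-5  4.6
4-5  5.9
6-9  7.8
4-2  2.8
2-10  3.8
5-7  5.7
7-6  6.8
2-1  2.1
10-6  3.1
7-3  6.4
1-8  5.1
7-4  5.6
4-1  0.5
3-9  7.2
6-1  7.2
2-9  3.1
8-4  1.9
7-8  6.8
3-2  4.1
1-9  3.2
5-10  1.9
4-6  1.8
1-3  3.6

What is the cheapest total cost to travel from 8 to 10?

6.8

Candidate routes:
8 → 4 → 6 → 10: 1.9+1.8+3.1 = 6.8
8 → 4 → 2 → 10: 1.9+2.8+3.8 = 8.5
8 → 4 → 1 → 2 → 10: 1.9+0.5+2.1+3.8 = 8.3
8 → 4 → 5 → 10: 1.9+5.9+1.9 = 9.7
The minimum is 6.8 via 8 → 4 → 6 → 10.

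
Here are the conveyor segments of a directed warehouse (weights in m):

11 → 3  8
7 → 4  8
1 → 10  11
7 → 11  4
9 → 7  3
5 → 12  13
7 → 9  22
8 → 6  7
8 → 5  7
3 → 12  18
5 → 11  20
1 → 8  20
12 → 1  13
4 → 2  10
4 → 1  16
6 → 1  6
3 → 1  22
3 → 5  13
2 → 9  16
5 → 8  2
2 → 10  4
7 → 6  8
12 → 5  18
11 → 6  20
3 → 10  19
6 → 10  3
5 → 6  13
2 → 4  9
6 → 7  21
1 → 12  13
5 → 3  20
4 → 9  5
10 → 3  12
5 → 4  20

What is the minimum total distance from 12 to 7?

Settle nodes by increasing distance from 12:
12: 0
1: 13  (via 12)
5: 18  (via 12)
8: 20  (via 5)
10: 24  (via 1)
6: 27  (via 8)
3: 36  (via 10)
4: 38  (via 5)
11: 38  (via 5)
9: 43  (via 4)
7: 46  (via 9)
Shortest route: 12–5–4–9–7 = 46 m.

46 m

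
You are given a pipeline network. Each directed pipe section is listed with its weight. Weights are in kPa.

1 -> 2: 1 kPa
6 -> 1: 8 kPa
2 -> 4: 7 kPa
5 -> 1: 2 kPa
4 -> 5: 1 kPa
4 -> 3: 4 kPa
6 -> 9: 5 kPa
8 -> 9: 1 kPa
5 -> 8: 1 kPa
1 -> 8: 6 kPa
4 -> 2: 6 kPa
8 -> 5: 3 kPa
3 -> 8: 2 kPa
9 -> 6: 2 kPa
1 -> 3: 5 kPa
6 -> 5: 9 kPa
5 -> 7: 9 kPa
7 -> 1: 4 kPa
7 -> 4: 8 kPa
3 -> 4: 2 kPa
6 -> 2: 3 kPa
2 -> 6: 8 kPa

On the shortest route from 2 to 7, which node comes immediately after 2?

4

Enumerating some paths:
2–4–5–7: 7+1+9 = 17
2–4–3–8–5–7: 7+4+2+3+9 = 25
Cheapest is 2–4–5–7 at 17 kPa.
So from 2 the first move is to 4.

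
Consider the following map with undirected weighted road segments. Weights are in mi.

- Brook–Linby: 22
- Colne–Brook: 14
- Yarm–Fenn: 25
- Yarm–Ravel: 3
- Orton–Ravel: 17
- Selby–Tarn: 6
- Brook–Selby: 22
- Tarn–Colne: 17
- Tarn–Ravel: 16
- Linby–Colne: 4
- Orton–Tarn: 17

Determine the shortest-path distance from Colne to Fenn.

61 mi

Running Dijkstra from Colne:
Colne: 0
Linby: 4  (via Colne)
Brook: 14  (via Colne)
Tarn: 17  (via Colne)
Selby: 23  (via Tarn)
Ravel: 33  (via Tarn)
Orton: 34  (via Tarn)
Yarm: 36  (via Ravel)
Fenn: 61  (via Yarm)
Shortest route: Colne–Tarn–Ravel–Yarm–Fenn = 61 mi.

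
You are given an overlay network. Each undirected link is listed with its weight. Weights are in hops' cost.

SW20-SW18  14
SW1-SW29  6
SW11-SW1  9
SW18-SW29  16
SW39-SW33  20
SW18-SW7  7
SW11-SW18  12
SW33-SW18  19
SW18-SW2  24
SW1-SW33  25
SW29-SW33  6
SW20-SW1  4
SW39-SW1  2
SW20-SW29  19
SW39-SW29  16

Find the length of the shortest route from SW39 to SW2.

Compare a few routes:
SW39–SW1–SW11–SW18–SW2: 2+9+12+24 = 47
SW39–SW1–SW29–SW18–SW2: 2+6+16+24 = 48
SW39–SW29–SW18–SW2: 16+16+24 = 56
SW39–SW1–SW20–SW18–SW2: 2+4+14+24 = 44
Cheapest is SW39–SW1–SW20–SW18–SW2 at 44 hops' cost.

44 hops' cost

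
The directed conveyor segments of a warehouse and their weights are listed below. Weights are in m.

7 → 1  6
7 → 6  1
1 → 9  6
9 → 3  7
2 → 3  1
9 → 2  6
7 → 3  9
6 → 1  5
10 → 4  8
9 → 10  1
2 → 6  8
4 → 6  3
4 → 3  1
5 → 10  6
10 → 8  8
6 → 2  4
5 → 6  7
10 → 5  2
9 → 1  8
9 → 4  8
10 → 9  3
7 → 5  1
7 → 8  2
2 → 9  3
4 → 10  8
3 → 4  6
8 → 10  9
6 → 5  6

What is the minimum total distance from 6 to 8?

16 m

Candidate routes:
6–2–9–10–8: 4+3+1+8 = 16
6–1–9–10–8: 5+6+1+8 = 20
Cheapest is 6–2–9–10–8 at 16 m.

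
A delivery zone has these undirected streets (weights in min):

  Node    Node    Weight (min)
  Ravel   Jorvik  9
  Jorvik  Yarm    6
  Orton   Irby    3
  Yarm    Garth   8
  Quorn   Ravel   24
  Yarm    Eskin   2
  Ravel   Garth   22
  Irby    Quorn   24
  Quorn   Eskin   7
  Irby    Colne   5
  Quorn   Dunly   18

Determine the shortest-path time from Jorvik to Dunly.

Settle nodes by increasing distance from Jorvik:
Jorvik: 0
Yarm: 6  (via Jorvik)
Eskin: 8  (via Yarm)
Ravel: 9  (via Jorvik)
Garth: 14  (via Yarm)
Quorn: 15  (via Eskin)
Dunly: 33  (via Quorn)
Shortest route: Jorvik–Yarm–Eskin–Quorn–Dunly = 33 min.

33 min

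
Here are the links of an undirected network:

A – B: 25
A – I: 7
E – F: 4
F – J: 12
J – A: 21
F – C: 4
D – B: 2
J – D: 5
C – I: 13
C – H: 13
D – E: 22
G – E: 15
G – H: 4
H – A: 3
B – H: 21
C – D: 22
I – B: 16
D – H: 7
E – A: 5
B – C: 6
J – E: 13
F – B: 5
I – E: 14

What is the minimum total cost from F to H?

Compare a few routes:
F - C - H: 4+13 = 17
F - B - D - H: 5+2+7 = 14
F - C - B - D - H: 4+6+2+7 = 19
F - E - A - H: 4+5+3 = 12
Cheapest is F - E - A - H at 12.

12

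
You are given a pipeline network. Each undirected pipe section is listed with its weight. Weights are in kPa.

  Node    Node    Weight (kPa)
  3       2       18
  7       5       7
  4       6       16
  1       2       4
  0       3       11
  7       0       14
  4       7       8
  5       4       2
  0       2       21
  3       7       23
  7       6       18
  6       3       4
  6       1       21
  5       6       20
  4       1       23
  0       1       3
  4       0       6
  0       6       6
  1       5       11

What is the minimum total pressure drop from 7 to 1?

Shortest distances from 7:
7: 0
5: 7  (via 7)
4: 8  (via 7)
0: 14  (via 7)
1: 17  (via 0)
Shortest route: 7 → 0 → 1 = 17 kPa.

17 kPa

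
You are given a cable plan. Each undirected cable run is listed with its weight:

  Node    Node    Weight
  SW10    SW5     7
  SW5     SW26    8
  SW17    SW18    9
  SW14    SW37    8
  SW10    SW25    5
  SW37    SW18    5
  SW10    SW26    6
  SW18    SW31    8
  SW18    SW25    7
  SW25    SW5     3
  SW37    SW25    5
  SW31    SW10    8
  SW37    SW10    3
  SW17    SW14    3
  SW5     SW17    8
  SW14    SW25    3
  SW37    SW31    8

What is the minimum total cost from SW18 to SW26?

Enumerating some paths:
SW18 → SW25 → SW10 → SW26: 7+5+6 = 18
SW18 → SW25 → SW5 → SW26: 7+3+8 = 18
SW18 → SW37 → SW10 → SW26: 5+3+6 = 14
The minimum is 14 via SW18 → SW37 → SW10 → SW26.

14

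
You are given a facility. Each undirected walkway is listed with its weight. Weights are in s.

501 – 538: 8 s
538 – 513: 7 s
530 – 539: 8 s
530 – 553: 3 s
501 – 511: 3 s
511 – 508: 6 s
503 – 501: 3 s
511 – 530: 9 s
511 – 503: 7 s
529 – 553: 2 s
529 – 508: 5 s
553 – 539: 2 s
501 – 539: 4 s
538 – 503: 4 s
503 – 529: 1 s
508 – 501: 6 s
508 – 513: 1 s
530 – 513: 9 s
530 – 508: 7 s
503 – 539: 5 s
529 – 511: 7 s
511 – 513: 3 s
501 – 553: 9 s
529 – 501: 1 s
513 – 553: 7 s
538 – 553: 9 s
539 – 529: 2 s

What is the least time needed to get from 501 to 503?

Compare a few routes:
501 → 529 → 503: 1+1 = 2
501 → 503: 3 = 3
The minimum is 2 s via 501 → 529 → 503.

2 s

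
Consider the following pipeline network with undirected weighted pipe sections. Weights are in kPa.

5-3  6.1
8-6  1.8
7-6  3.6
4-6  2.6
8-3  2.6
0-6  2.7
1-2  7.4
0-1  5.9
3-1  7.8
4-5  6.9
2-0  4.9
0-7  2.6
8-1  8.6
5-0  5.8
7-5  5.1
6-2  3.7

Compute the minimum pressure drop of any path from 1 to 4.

11.2 kPa

Settle nodes by increasing distance from 1:
1: 0
0: 5.9  (via 1)
2: 7.4  (via 1)
3: 7.8  (via 1)
7: 8.5  (via 0)
6: 8.6  (via 0)
8: 8.6  (via 1)
4: 11.2  (via 6)
Shortest route: 1–0–6–4 = 11.2 kPa.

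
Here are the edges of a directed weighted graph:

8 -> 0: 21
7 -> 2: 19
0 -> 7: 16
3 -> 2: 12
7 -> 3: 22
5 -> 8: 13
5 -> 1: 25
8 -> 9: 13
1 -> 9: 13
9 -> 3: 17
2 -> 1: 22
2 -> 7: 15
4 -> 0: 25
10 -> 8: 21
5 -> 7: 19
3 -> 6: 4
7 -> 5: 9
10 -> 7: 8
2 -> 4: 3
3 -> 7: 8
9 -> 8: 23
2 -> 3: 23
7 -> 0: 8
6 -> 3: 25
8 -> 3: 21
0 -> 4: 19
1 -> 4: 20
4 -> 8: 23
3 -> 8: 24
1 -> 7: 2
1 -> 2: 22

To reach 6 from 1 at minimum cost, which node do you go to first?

Candidate routes:
1 - 9 - 3 - 6: 13+17+4 = 34
1 - 7 - 3 - 6: 2+22+4 = 28
The minimum is 28 via 1 - 7 - 3 - 6.
So from 1 the first move is to 7.

7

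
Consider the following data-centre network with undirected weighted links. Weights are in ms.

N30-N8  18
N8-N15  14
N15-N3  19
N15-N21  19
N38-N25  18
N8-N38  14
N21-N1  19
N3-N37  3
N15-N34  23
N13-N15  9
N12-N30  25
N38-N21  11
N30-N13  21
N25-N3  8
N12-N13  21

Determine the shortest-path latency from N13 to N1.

47 ms

Enumerating some paths:
N13 → N15 → N21 → N1: 9+19+19 = 47
N13 → N15 → N8 → N38 → N21 → N1: 9+14+14+11+19 = 67
N13 → N15 → N3 → N25 → N38 → N21 → N1: 9+19+8+18+11+19 = 84
N13 → N30 → N8 → N38 → N21 → N1: 21+18+14+11+19 = 83
The minimum is 47 ms via N13 → N15 → N21 → N1.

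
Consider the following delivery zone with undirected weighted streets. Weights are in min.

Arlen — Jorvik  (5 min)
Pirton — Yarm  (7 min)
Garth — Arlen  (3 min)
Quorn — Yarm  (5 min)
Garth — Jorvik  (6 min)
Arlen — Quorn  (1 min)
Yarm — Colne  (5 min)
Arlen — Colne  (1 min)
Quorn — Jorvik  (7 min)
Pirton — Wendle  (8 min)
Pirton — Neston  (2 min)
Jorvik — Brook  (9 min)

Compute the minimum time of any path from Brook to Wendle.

Enumerating some paths:
Brook → Jorvik → Arlen → Quorn → Yarm → Pirton → Wendle: 9+5+1+5+7+8 = 35
Brook → Jorvik → Quorn → Yarm → Pirton → Wendle: 9+7+5+7+8 = 36
The minimum is 35 min via Brook → Jorvik → Arlen → Quorn → Yarm → Pirton → Wendle.

35 min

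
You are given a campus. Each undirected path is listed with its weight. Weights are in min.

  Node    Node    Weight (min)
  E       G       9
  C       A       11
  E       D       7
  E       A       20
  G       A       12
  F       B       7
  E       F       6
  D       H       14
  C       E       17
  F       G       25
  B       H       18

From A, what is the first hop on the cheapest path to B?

E

Candidate routes:
A–G–E–F–B: 12+9+6+7 = 34
A–G–F–B: 12+25+7 = 44
A–E–F–B: 20+6+7 = 33
A–C–E–F–B: 11+17+6+7 = 41
The minimum is 33 min via A–E–F–B.
So from A the first move is to E.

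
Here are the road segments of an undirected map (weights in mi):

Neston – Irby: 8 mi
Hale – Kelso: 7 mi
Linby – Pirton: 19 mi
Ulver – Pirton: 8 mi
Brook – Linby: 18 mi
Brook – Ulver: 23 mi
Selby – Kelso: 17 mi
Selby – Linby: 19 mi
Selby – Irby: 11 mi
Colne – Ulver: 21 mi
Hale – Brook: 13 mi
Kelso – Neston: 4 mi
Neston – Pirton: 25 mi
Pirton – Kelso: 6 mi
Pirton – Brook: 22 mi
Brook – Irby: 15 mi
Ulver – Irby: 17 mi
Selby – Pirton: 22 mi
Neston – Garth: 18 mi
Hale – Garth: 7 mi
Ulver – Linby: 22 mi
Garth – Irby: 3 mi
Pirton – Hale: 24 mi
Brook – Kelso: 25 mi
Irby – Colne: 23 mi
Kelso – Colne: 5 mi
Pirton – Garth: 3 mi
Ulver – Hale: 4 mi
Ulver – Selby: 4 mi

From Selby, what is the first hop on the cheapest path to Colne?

Candidate routes:
Selby–Ulver–Hale–Kelso–Colne: 4+4+7+5 = 20
Selby–Kelso–Colne: 17+5 = 22
Cheapest is Selby–Ulver–Hale–Kelso–Colne at 20 mi.
So from Selby the first move is to Ulver.

Ulver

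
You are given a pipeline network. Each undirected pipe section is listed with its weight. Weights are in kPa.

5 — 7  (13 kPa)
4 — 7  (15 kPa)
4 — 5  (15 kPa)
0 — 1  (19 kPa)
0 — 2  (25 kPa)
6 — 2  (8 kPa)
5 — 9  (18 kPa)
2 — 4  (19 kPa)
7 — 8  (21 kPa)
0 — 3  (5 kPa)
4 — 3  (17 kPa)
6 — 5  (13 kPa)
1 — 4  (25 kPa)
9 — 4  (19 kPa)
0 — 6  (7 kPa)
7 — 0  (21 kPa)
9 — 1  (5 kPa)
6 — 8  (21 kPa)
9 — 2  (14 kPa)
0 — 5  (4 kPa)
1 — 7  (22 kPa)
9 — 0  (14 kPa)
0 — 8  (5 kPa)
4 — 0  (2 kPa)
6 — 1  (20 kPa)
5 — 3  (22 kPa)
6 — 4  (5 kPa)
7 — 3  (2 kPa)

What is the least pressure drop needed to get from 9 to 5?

18 kPa

Running Dijkstra from 9:
9: 0
1: 5  (via 9)
0: 14  (via 9)
2: 14  (via 9)
4: 16  (via 0)
5: 18  (via 9)
Shortest route: 9 → 5 = 18 kPa.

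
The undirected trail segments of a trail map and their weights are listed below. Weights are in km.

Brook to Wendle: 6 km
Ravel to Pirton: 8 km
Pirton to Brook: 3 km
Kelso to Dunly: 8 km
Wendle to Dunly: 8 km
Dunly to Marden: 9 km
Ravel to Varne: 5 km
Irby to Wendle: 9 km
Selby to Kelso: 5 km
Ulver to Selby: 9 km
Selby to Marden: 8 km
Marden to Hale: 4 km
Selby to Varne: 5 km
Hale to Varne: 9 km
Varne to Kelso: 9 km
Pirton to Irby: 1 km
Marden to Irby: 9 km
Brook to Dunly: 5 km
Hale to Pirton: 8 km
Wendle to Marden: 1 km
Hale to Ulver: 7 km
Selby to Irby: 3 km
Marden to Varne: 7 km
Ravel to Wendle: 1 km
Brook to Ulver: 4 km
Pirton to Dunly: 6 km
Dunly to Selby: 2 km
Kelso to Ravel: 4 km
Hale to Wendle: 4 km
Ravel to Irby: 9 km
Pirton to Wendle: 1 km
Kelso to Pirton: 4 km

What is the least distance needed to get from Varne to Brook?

Shortest distances from Varne:
Varne: 0
Ravel: 5  (via Varne)
Selby: 5  (via Varne)
Wendle: 6  (via Ravel)
Pirton: 7  (via Wendle)
Dunly: 7  (via Selby)
Marden: 7  (via Varne)
Irby: 8  (via Selby)
Hale: 9  (via Varne)
Kelso: 9  (via Varne)
Brook: 10  (via Pirton)
Shortest route: Varne–Ravel–Wendle–Pirton–Brook = 10 km.

10 km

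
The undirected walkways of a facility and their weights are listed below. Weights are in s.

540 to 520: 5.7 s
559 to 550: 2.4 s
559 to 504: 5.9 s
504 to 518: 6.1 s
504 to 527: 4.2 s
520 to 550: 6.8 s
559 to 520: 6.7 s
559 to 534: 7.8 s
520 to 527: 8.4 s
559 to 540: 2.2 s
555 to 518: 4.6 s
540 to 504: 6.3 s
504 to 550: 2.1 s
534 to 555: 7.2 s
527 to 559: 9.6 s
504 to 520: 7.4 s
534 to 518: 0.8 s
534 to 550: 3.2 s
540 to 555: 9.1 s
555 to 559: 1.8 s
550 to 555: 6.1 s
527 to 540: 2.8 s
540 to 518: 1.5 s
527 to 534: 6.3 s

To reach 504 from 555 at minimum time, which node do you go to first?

559

Enumerating some paths:
555 - 559 - 550 - 504: 1.8+2.4+2.1 = 6.3
555 - 559 - 504: 1.8+5.9 = 7.7
555 - 550 - 504: 6.1+2.1 = 8.2
555 - 559 - 540 - 504: 1.8+2.2+6.3 = 10.3
Cheapest is 555 - 559 - 550 - 504 at 6.3 s.
So from 555 the first move is to 559.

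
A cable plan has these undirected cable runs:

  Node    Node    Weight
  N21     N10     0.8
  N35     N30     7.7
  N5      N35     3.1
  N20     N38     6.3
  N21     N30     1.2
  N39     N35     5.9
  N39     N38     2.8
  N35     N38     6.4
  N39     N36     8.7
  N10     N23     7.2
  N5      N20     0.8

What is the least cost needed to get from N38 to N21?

15.3

Candidate routes:
N38–N39–N35–N30–N21: 2.8+5.9+7.7+1.2 = 17.6
N38–N35–N30–N21: 6.4+7.7+1.2 = 15.3
The minimum is 15.3 via N38–N35–N30–N21.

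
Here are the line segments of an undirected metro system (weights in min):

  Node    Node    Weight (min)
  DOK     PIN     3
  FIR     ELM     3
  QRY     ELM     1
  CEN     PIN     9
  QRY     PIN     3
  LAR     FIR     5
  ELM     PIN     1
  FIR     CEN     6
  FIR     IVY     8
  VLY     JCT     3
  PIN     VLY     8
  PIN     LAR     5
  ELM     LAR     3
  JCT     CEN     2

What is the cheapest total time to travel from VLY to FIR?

Shortest distances from VLY:
VLY: 0
JCT: 3  (via VLY)
CEN: 5  (via JCT)
PIN: 8  (via VLY)
ELM: 9  (via PIN)
QRY: 10  (via ELM)
FIR: 11  (via CEN)
Shortest route: VLY–JCT–CEN–FIR = 11 min.

11 min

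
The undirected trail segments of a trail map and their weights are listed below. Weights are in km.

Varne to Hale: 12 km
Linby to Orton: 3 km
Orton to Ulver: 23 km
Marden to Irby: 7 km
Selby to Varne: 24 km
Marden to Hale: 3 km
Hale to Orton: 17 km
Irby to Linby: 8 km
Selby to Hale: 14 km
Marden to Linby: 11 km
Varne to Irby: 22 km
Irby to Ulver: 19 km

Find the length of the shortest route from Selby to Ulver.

43 km

Shortest distances from Selby:
Selby: 0
Hale: 14  (via Selby)
Marden: 17  (via Hale)
Varne: 24  (via Selby)
Irby: 24  (via Marden)
Linby: 28  (via Marden)
Orton: 31  (via Hale)
Ulver: 43  (via Irby)
Shortest route: Selby–Hale–Marden–Irby–Ulver = 43 km.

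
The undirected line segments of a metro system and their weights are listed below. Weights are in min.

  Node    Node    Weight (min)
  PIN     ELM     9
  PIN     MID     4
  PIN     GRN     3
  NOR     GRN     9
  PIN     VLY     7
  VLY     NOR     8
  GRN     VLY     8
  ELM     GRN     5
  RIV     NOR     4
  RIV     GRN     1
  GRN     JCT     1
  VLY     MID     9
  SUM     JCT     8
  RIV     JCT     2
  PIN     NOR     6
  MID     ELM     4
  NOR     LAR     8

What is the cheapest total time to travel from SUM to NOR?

14 min

Settle nodes by increasing distance from SUM:
SUM: 0
JCT: 8  (via SUM)
GRN: 9  (via JCT)
RIV: 10  (via JCT)
PIN: 12  (via GRN)
ELM: 14  (via GRN)
NOR: 14  (via RIV)
Shortest route: SUM → JCT → RIV → NOR = 14 min.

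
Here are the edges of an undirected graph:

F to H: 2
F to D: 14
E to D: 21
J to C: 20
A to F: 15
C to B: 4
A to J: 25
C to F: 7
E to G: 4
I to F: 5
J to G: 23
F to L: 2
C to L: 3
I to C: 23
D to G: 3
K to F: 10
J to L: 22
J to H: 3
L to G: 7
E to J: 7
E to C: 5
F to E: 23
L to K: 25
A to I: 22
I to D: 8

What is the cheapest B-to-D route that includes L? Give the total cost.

Shortest B→L: B–C–L = 7
Best L to D: L–G–D costing 10
Total via L: 7 + 10 = 17.

17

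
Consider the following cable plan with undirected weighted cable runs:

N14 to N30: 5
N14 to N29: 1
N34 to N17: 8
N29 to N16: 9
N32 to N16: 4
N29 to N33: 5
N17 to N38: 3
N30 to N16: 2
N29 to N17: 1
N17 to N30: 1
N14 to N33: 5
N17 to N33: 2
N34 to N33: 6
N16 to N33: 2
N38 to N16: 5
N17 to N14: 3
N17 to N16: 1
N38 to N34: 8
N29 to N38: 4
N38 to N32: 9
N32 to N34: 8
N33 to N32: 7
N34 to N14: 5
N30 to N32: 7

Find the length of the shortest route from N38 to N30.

Candidate routes:
N38 - N17 - N16 - N30: 3+1+2 = 6
N38 - N17 - N30: 3+1 = 4
N38 - N29 - N17 - N30: 4+1+1 = 6
The minimum is 4 via N38 - N17 - N30.

4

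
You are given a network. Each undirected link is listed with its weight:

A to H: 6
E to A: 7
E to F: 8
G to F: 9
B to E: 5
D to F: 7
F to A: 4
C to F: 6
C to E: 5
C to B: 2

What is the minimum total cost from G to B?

Enumerating some paths:
G → F → C → B: 9+6+2 = 17
G → F → E → B: 9+8+5 = 22
G → F → E → C → B: 9+8+5+2 = 24
Cheapest is G → F → C → B at 17.

17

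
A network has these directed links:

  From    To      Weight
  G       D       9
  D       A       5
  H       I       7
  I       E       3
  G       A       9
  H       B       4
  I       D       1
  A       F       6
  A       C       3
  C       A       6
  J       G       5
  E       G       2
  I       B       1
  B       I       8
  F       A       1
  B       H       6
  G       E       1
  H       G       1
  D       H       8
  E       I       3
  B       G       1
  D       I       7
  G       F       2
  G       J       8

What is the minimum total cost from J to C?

Running Dijkstra from J:
J: 0
G: 5  (via J)
E: 6  (via G)
F: 7  (via G)
A: 8  (via F)
I: 9  (via E)
B: 10  (via I)
D: 10  (via I)
C: 11  (via A)
Shortest route: J–G–F–A–C = 11.

11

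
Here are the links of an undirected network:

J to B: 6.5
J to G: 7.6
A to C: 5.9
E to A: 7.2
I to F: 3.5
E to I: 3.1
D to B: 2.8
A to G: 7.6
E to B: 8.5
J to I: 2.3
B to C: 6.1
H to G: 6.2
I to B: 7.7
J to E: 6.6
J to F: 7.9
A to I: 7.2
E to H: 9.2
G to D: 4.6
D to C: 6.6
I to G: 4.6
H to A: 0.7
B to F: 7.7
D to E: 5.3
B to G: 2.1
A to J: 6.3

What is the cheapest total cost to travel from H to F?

11.4

Compare a few routes:
H - A - E - I - F: 0.7+7.2+3.1+3.5 = 14.5
H - A - I - F: 0.7+7.2+3.5 = 11.4
H - G - I - F: 6.2+4.6+3.5 = 14.3
H - A - J - I - F: 0.7+6.3+2.3+3.5 = 12.8
Cheapest is H - A - I - F at 11.4.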